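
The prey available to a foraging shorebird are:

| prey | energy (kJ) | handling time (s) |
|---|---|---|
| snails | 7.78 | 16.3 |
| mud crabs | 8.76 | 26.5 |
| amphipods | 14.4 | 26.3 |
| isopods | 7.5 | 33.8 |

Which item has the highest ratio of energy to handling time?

amphipods

In descending order of E/h:
amphipods: 14.4/26.3 = 0.548 kJ/s
snails: 7.78/16.3 = 0.477 kJ/s
mud crabs: 8.76/26.5 = 0.331 kJ/s
isopods: 7.5/33.8 = 0.222 kJ/s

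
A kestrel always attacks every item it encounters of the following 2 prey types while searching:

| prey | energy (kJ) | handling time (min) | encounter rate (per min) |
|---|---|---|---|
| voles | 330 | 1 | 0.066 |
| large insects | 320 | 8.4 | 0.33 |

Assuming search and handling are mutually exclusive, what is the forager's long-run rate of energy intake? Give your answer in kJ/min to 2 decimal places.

33.19 kJ/min

Energy encountered per unit search time: 0.066×330 + 0.33×320 = 127.4 kJ/min.
Handling time per unit search time: 0.066×1 + 0.33×8.4 = 2.838.
Rate = 127.4/(1 + 2.838) = 33.19 kJ/min.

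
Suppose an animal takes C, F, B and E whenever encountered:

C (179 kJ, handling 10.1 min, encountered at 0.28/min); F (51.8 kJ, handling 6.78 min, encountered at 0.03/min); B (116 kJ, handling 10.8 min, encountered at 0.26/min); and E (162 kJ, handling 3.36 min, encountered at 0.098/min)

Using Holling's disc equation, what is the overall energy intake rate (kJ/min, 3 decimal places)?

R = (0.28×179 + 0.03×51.8 + 0.26×116 + 0.098×162) / (1 + 0.28×10.1 + 0.03×6.78 + 0.26×10.8 + 0.098×3.36) = 97.71/7.169 = 13.63 kJ/min.

13.630 kJ/min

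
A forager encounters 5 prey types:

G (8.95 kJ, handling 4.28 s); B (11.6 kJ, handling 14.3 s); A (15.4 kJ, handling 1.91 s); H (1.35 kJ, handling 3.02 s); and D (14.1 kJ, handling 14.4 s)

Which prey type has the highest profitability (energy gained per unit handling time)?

A

Profitability E/h (kJ/s): G = 8.95/4.28 = 2.09, B = 11.6/14.3 = 0.811, A = 15.4/1.91 = 8.06, H = 1.35/3.02 = 0.447, D = 14.1/14.4 = 0.979.
Ranked: A > G > D > B > H.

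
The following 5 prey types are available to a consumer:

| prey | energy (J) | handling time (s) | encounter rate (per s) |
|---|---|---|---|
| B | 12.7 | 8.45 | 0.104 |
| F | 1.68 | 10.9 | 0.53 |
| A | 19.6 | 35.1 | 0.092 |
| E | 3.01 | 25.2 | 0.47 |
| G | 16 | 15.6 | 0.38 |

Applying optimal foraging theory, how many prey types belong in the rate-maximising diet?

Profitabilities (E/h, J/s): B 1.5, G 1.03, A 0.558, F 0.154, E 0.119. Add prey in this order while the next type's profitability exceeds the intake rate on those already taken.
Rate on top 1: 0.703. G: 1.03 > 0.703 → include.
Rate on top 2: 0.948. A: 0.558 < 0.948 → exclude; stop.
Optimal diet: B, G — 2 of 5 types.

2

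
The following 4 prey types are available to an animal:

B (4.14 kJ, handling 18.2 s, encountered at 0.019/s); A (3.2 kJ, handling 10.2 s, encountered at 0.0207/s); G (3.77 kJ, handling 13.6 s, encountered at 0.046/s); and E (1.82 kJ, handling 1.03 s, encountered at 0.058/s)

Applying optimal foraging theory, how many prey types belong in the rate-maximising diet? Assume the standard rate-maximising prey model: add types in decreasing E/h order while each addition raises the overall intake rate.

E/h in descending order: E 1.77, A 0.314, G 0.277, B 0.227 kJ/s. The optimal diet is the largest prefix of this list for which every included type satisfies E_i/h_i > R on the types above it.
Rate on top 1: 0.09961. A: 0.314 > 0.09961 → include.
Rate on top 2: 0.1352. G: 0.277 > 0.1352 → include.
Rate on top 3: 0.182. B: 0.227 > 0.182 → include.
Optimal diet: E, A, G, B — 4 of 4 types.

4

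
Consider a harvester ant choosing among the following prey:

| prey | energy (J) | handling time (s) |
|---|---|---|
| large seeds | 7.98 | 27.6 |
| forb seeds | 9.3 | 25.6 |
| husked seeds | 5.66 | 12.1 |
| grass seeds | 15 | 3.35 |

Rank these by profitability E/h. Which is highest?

grass seeds

In descending order of E/h:
grass seeds: 15/3.35 = 4.48 J/s
husked seeds: 5.66/12.1 = 0.468 J/s
forb seeds: 9.3/25.6 = 0.363 J/s
large seeds: 7.98/27.6 = 0.289 J/s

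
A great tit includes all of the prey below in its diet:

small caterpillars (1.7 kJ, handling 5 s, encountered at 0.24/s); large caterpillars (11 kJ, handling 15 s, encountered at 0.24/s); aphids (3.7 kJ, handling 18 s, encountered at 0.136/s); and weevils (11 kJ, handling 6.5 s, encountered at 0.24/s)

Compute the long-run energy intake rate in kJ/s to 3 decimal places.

0.631 kJ/s

R = (0.24×1.7 + 0.24×11 + 0.136×3.7 + 0.24×11) / (1 + 0.24×5 + 0.24×15 + 0.136×18 + 0.24×6.5) = 6.191/9.808 = 0.6312 kJ/s.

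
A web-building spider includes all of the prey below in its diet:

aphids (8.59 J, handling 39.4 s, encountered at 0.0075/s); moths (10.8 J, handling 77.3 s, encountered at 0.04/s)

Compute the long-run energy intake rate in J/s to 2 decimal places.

0.11 J/s

Energy encountered per unit search time: 0.0075×8.59 + 0.04×10.8 = 0.4964 J/s.
Handling time per unit search time: 0.0075×39.4 + 0.04×77.3 = 3.388.
Rate = 0.4964/(1 + 3.388) = 0.1131 J/s.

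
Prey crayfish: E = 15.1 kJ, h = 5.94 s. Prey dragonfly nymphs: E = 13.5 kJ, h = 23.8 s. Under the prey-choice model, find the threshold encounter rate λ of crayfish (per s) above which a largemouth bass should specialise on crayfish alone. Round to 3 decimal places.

At the threshold, the rate on crayfish alone equals the profitability of dragonfly nymphs: λ·15.1/(1 + λ·5.94) = 13.5/23.8 = 0.5672.
Rearranging, λ(15.1 − 0.5672×5.94) = 0.5672, so λ = 0.5672/11.73 = 0.04835 per s.

0.048 per s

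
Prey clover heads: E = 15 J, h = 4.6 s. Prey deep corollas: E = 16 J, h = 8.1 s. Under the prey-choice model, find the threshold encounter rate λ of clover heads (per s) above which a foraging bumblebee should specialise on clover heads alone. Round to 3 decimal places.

0.334 per s

Drop deep corollas once their profitability E₂/h₂ falls below the rate achievable on clover heads alone: E₂/h₂ = λE₁/(1 + λh₁).
Solve for λ: λE₁h₂ = E₂(1 + λh₁) → λ(E₁h₂ − E₂h₁) = E₂ → λ = E₂/(E₁h₂ − E₂h₁).
λ = 16/(15×8.1 − 16×4.6) = 16/47.9 = 0.334 per s.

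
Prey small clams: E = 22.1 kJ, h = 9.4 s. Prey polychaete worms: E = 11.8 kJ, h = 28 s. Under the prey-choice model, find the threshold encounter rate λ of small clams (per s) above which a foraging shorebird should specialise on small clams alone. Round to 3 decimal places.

Drop polychaete worms once their profitability E₂/h₂ falls below the rate achievable on small clams alone: E₂/h₂ = λE₁/(1 + λh₁).
Solve for λ: λE₁h₂ = E₂(1 + λh₁) → λ(E₁h₂ − E₂h₁) = E₂ → λ = E₂/(E₁h₂ − E₂h₁).
λ = 11.8/(22.1×28 − 11.8×9.4) = 11.8/507.9 = 0.02323 per s.

0.023 per s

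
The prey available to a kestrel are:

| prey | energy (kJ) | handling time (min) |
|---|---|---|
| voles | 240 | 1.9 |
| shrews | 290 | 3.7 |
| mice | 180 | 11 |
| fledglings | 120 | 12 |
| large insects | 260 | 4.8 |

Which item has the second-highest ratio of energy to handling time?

shrews

In descending order of E/h:
voles: 240/1.9 = 126 kJ/min
shrews: 290/3.7 = 78.4 kJ/min
large insects: 260/4.8 = 54.2 kJ/min
mice: 180/11 = 16.4 kJ/min
fledglings: 120/12 = 10 kJ/min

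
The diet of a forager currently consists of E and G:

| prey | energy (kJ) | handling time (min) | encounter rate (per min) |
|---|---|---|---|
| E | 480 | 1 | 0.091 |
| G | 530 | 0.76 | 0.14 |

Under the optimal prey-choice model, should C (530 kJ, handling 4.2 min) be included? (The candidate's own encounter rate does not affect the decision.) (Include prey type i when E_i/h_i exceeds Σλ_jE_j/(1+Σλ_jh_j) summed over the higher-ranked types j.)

Current rate: (0.091×480 + 0.14×530)/(1 + 0.091×1 + 0.14×0.76) = 98.45 kJ/min.
Profitability of C: 530/4.2 = 126.2 kJ/min.
Since 126.2 > R, including C increases the long-run rate.

Yes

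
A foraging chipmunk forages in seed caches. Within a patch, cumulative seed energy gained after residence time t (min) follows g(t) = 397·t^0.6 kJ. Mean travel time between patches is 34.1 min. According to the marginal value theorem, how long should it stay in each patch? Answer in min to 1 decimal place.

Maximise g(t)/(T+t): set derivative to zero → g'(t)(T+t) = g(t).
g'(t) = 0.6·397·t^-0.4. Setting 0.6·397·t^-0.4 = 397·t^0.6/(34.1+t) gives 0.6(34.1+t) = t, so 0.40·t = 0.6×34.1.
t* = 0.6×34.1/0.40 = 51.15 min.

51.1 min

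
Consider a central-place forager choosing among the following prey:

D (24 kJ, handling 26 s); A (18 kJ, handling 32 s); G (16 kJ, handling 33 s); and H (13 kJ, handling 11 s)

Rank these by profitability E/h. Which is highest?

H

In descending order of E/h:
H: 13/11 = 1.18 kJ/s
D: 24/26 = 0.923 kJ/s
A: 18/32 = 0.562 kJ/s
G: 16/33 = 0.485 kJ/s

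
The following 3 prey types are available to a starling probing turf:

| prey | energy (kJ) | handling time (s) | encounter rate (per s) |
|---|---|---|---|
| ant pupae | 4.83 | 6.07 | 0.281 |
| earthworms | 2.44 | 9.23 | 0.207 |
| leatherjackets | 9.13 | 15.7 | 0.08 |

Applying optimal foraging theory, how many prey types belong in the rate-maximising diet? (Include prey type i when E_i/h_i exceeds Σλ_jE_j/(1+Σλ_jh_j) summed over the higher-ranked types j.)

2

Rank by E/h (kJ/s): ant pupae 0.796, leatherjackets 0.582, earthworms 0.264. Include each in turn until the next type's E/h falls below the running intake rate.
Rate on top 1: 0.5016. leatherjackets: 0.582 > 0.5016 → include.
Rate on top 2: 0.527. earthworms: 0.264 < 0.527 → exclude; stop.
Optimal diet: ant pupae, leatherjackets — 2 of 3 types.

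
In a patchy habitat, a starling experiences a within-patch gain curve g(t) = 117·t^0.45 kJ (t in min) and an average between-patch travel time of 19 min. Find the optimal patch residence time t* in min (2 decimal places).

Maximise g(t)/(T+t): set derivative to zero → g'(t)(T+t) = g(t).
g'(t) = 0.45·117·t^-0.55. Setting 0.45·117·t^-0.55 = 117·t^0.45/(19+t) gives 0.45(19+t) = t, so 0.55·t = 0.45×19.
t* = 0.45×19/0.55 = 15.55 min.

15.55 min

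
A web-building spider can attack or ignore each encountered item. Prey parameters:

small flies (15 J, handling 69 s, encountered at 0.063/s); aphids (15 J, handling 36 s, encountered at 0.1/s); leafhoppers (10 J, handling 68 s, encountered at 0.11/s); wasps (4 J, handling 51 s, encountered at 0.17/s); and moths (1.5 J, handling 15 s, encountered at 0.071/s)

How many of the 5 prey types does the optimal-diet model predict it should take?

Profitabilities (E/h, J/s): aphids 0.417, small flies 0.217, leafhoppers 0.147, moths 0.1, wasps 0.0784. Add prey in this order while the next type's profitability exceeds the intake rate on those already taken.
Rate on top 1: 0.3261. small flies: 0.217 < 0.3261 → exclude; stop.
Optimal diet: aphids — 1 of 5 types.

1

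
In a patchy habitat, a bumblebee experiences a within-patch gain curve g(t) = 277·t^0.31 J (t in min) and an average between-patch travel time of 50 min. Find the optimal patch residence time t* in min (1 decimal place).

22.5 min

By the marginal value theorem, leave when the instantaneous gain rate g'(t) equals the habitat-wide average g(t)/(T + t).
g'(t) = 0.31·277·t^-0.69. Setting 0.31·277·t^-0.69 = 277·t^0.31/(50+t) gives 0.31(50+t) = t, so 0.69·t = 0.31×50.
t* = 0.31×50/0.69 = 22.46 min.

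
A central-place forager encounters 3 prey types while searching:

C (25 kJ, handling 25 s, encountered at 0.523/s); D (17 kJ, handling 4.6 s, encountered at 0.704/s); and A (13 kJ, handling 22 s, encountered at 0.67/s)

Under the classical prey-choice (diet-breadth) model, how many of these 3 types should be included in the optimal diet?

Profitabilities (E/h, kJ/s): D 3.7, C 1, A 0.591. Add prey in this order while the next type's profitability exceeds the intake rate on those already taken.
Rate on top 1: 2.824. C: 1 < 2.824 → exclude; stop.
Optimal diet: D — 1 of 3 types.

1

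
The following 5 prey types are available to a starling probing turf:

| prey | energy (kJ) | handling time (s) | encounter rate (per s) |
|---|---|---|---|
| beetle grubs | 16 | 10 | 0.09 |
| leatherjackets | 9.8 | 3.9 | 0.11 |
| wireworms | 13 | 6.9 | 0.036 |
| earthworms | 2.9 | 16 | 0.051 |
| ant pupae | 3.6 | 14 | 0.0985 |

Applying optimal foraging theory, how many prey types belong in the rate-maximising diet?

3

Rank by E/h (kJ/s): leatherjackets 2.51, wireworms 1.88, beetle grubs 1.6, ant pupae 0.257, earthworms 0.181. Include each in turn until the next type's E/h falls below the running intake rate.
Rate on top 1: 0.7544. wireworms: 1.88 > 0.7544 → include.
Rate on top 2: 0.9217. beetle grubs: 1.6 > 0.9217 → include.
Rate on top 3: 1.159. ant pupae: 0.257 < 1.159 → exclude; stop.
Optimal diet: leatherjackets, wireworms, beetle grubs — 3 of 5 types.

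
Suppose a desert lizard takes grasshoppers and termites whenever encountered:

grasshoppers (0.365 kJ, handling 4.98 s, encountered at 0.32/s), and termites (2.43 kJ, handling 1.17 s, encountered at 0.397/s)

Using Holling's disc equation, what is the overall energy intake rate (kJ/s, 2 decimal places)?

0.35 kJ/s

R = Σλ_iE_i / (1 + Σλ_ih_i)
Numerator: 0.32×0.365 + 0.397×2.43 = 1.082
Denominator: 1 + 0.32×4.98 + 0.397×1.17 = 3.058
R = 1.082/3.058 = 0.3537 kJ/s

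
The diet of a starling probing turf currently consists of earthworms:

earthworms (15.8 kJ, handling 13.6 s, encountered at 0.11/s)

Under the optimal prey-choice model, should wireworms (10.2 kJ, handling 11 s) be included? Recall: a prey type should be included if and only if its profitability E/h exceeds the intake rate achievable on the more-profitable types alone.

Yes

Intake rate on the current diet: R = (0.11×15.8) / (1 + 0.11×13.6) = 1.738/2.496 = 0.6963 kJ/s.
Profitability of wireworms: 10.2/11 = 0.9273 kJ/s.
Since 0.9273 > R, including wireworms increases the long-run rate.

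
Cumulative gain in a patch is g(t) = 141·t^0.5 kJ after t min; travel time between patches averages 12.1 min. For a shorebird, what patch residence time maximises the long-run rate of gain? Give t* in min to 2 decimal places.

12.10 min

Maximise g(t)/(T+t): set derivative to zero → g'(t)(T+t) = g(t).
g'(t) = 0.5·141·t^-0.5. Setting 0.5·141·t^-0.5 = 141·t^0.5/(12.1+t) gives 0.5(12.1+t) = t, so 0.50·t = 0.5×12.1.
t* = 0.5×12.1/0.50 = 12.1 min.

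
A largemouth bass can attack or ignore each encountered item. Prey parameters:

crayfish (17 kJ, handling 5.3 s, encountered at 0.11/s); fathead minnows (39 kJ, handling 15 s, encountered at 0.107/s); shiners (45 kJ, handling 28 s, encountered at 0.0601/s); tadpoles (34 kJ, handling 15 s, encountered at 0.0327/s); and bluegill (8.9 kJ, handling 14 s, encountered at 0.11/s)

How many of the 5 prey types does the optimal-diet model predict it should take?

Profitabilities (E/h, kJ/s): crayfish 3.21, fathead minnows 2.6, tadpoles 2.27, shiners 1.61, bluegill 0.636. Add prey in this order while the next type's profitability exceeds the intake rate on those already taken.
Rate on top 1: 1.181. fathead minnows: 2.6 > 1.181 → include.
Rate on top 2: 1.896. tadpoles: 2.27 > 1.896 → include.
Rate on top 3: 1.945. shiners: 1.61 < 1.945 → exclude; stop.
Optimal diet: crayfish, fathead minnows, tadpoles — 3 of 5 types.

3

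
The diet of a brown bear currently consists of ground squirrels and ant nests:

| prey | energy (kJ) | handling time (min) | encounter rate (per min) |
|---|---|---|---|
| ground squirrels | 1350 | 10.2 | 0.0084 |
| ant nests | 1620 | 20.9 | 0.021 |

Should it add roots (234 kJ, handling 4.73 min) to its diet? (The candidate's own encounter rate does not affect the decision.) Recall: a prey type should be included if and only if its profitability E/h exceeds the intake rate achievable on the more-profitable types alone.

Yes

On ground squirrels and ant nests alone, R = ΣλE/(1+Σλh) = 45.36/1.525 = 29.75 kJ/min.
roots: E/h = 234/4.73 = 49.47 kJ/min.
Since 49.47 > R, including roots increases the long-run rate.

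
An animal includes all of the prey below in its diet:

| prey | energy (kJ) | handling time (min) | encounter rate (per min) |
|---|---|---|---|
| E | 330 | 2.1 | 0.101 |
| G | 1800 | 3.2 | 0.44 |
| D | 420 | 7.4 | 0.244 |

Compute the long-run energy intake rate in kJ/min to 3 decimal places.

209.641 kJ/min

R = Σλ_iE_i / (1 + Σλ_ih_i)
Numerator: 0.101×330 + 0.44×1800 + 0.244×420 = 927.8
Denominator: 1 + 0.101×2.1 + 0.44×3.2 + 0.244×7.4 = 4.426
R = 927.8/4.426 = 209.6 kJ/min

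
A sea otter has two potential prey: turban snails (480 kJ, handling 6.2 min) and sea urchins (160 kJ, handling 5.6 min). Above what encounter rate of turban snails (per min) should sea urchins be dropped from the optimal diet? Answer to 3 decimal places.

0.094 per min

Drop sea urchins once their profitability E₂/h₂ falls below the rate achievable on turban snails alone: E₂/h₂ = λE₁/(1 + λh₁).
Solve for λ: λE₁h₂ = E₂(1 + λh₁) → λ(E₁h₂ − E₂h₁) = E₂ → λ = E₂/(E₁h₂ − E₂h₁).
λ = 160/(480×5.6 − 160×6.2) = 160/1696 = 0.09434 per min.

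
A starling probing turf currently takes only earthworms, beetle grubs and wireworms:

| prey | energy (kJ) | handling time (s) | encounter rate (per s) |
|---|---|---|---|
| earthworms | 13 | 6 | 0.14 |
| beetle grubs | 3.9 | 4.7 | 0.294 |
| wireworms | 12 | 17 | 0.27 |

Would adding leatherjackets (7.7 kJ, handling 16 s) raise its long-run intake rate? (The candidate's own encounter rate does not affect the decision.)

No

On earthworms, beetle grubs and wireworms alone, R = ΣλE/(1+Σλh) = 6.207/7.812 = 0.7945 kJ/s.
leatherjackets: E/h = 7.7/16 = 0.4813 kJ/s.
Since 0.4813 < R, time spent handling leatherjackets is better spent searching.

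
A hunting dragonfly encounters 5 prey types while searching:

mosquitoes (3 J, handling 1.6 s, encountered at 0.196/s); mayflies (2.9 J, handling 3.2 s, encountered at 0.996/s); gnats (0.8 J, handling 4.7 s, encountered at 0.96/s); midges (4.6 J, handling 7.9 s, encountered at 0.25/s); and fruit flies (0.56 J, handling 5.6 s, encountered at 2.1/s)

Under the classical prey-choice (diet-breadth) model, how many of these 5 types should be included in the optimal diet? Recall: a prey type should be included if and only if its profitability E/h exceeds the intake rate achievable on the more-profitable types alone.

2

Profitabilities (E/h, J/s): mosquitoes 1.88, mayflies 0.906, midges 0.582, gnats 0.17, fruit flies 0.1. Add prey in this order while the next type's profitability exceeds the intake rate on those already taken.
Rate on top 1: 0.4476. mayflies: 0.906 > 0.4476 → include.
Rate on top 2: 0.7724. midges: 0.582 < 0.7724 → exclude; stop.
Optimal diet: mosquitoes, mayflies — 2 of 5 types.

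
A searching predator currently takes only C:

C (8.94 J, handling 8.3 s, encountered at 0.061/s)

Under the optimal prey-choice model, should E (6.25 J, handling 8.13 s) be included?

Yes

Current rate: (0.061×8.94)/(1 + 0.061×8.3) = 0.362 J/s.
Profitability of E: 6.25/8.13 = 0.7688 J/s.
0.7688 > 0.362, so adding E raises the average — include it.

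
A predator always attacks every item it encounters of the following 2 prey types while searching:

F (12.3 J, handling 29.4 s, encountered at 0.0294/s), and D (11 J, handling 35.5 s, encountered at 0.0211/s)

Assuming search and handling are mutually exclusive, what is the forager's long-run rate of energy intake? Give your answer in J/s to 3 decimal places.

0.227 J/s

Energy encountered per unit search time: 0.0294×12.3 + 0.0211×11 = 0.5937 J/s.
Handling time per unit search time: 0.0294×29.4 + 0.0211×35.5 = 1.613.
Rate = 0.5937/(1 + 1.613) = 0.2272 J/s.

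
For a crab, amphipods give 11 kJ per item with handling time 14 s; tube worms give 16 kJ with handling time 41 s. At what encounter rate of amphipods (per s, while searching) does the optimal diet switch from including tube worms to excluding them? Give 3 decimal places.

Drop tube worms once their profitability E₂/h₂ falls below the rate achievable on amphipods alone: E₂/h₂ = λE₁/(1 + λh₁).
Solve for λ: λE₁h₂ = E₂(1 + λh₁) → λ(E₁h₂ − E₂h₁) = E₂ → λ = E₂/(E₁h₂ − E₂h₁).
λ = 16/(11×41 − 16×14) = 16/227 = 0.07048 per s.

0.070 per s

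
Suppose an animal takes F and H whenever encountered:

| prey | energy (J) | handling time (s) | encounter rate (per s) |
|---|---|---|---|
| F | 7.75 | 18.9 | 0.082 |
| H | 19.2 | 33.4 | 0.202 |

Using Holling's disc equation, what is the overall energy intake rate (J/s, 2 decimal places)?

R = (0.082×7.75 + 0.202×19.2) / (1 + 0.082×18.9 + 0.202×33.4) = 4.514/9.297 = 0.4855 J/s.

0.49 J/s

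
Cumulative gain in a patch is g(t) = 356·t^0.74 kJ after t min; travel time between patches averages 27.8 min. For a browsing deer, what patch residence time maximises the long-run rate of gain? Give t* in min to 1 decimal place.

Maximise g(t)/(T+t): set derivative to zero → g'(t)(T+t) = g(t).
g'(t) = 0.74·356·t^-0.26. Setting 0.74·356·t^-0.26 = 356·t^0.74/(27.8+t) gives 0.74(27.8+t) = t, so 0.26·t = 0.74×27.8.
t* = 0.74×27.8/0.26 = 79.12 min.

79.1 min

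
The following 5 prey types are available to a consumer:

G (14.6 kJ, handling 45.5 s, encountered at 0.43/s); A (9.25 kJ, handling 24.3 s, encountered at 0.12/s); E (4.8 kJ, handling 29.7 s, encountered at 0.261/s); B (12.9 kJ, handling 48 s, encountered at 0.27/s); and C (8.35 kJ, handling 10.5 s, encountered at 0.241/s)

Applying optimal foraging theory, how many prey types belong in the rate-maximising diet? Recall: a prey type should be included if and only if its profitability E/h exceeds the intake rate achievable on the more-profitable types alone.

1

Rank by E/h (kJ/s): C 0.795, A 0.381, G 0.321, B 0.269, E 0.162. Include each in turn until the next type's E/h falls below the running intake rate.
Rate on top 1: 0.57. A: 0.381 < 0.57 → exclude; stop.
Optimal diet: C — 1 of 5 types.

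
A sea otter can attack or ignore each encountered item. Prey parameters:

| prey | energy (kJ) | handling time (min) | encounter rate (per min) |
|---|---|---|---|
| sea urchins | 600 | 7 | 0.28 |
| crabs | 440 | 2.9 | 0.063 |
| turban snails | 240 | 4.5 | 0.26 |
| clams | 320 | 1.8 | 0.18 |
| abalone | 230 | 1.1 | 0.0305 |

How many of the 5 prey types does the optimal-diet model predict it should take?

Profitabilities (E/h, kJ/min): abalone 209, clams 178, crabs 152, sea urchins 85.7, turban snails 53.3. Add prey in this order while the next type's profitability exceeds the intake rate on those already taken.
Rate on top 1: 6.787. clams: 178 > 6.787 → include.
Rate on top 2: 47.6. crabs: 152 > 47.6 → include.
Rate on top 3: 59.95. sea urchins: 85.7 > 59.95 → include.
Rate on top 4: 74.38. turban snails: 53.3 < 74.38 → exclude; stop.
Optimal diet: abalone, clams, crabs, sea urchins — 4 of 5 types.

4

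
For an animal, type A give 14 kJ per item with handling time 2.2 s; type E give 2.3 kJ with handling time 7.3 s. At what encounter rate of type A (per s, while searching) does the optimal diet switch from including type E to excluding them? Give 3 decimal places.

0.024 per s

Drop type E once their profitability E₂/h₂ falls below the rate achievable on type A alone: E₂/h₂ = λE₁/(1 + λh₁).
Solve for λ: λE₁h₂ = E₂(1 + λh₁) → λ(E₁h₂ − E₂h₁) = E₂ → λ = E₂/(E₁h₂ − E₂h₁).
λ = 2.3/(14×7.3 − 2.3×2.2) = 2.3/97.14 = 0.02368 per s.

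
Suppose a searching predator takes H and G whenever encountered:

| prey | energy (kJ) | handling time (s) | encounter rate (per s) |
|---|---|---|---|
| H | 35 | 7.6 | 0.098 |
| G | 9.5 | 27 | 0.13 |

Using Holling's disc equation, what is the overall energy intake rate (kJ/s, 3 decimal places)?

R = (0.098×35 + 0.13×9.5) / (1 + 0.098×7.6 + 0.13×27) = 4.665/5.255 = 0.8878 kJ/s.

0.888 kJ/s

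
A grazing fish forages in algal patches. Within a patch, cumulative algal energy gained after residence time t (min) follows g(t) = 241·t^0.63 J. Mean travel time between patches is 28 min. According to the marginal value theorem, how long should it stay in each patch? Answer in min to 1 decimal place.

47.7 min

Maximise g(t)/(T+t): set derivative to zero → g'(t)(T+t) = g(t).
g'(t) = 0.63·241·t^-0.37. Setting 0.63·241·t^-0.37 = 241·t^0.63/(28+t) gives 0.63(28+t) = t, so 0.37·t = 0.63×28.
t* = 0.63×28/0.37 = 47.68 min.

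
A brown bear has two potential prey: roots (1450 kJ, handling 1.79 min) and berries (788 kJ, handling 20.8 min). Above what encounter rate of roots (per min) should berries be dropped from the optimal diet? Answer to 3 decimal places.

At the threshold, the rate on roots alone equals the profitability of berries: λ·1450/(1 + λ·1.79) = 788/20.8 = 37.88.
Rearranging, λ(1450 − 37.88×1.79) = 37.88, so λ = 37.88/1382 = 0.02741 per min.

0.027 per min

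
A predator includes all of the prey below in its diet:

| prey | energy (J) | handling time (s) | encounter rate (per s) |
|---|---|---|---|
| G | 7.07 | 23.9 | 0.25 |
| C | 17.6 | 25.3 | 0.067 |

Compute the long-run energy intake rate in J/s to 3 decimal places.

0.340 J/s

Energy encountered per unit search time: 0.25×7.07 + 0.067×17.6 = 2.947 J/s.
Handling time per unit search time: 0.25×23.9 + 0.067×25.3 = 7.67.
Rate = 2.947/(1 + 7.67) = 0.3399 J/s.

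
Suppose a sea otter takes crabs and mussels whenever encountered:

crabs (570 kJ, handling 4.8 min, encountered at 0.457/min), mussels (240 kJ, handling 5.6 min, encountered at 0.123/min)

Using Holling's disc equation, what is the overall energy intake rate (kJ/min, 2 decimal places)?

R = Σλ_iE_i / (1 + Σλ_ih_i)
Numerator: 0.457×570 + 0.123×240 = 290
Denominator: 1 + 0.457×4.8 + 0.123×5.6 = 3.882
R = 290/3.882 = 74.7 kJ/min

74.70 kJ/min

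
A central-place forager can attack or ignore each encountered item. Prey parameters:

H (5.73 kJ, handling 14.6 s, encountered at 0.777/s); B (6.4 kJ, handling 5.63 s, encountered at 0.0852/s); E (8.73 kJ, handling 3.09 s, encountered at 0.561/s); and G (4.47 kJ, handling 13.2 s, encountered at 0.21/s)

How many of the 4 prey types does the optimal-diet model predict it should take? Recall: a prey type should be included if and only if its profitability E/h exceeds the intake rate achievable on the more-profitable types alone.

Profitabilities (E/h, kJ/s): E 2.83, B 1.14, H 0.392, G 0.339. Add prey in this order while the next type's profitability exceeds the intake rate on those already taken.
Rate on top 1: 1.792. B: 1.14 < 1.792 → exclude; stop.
Optimal diet: E — 1 of 4 types.

1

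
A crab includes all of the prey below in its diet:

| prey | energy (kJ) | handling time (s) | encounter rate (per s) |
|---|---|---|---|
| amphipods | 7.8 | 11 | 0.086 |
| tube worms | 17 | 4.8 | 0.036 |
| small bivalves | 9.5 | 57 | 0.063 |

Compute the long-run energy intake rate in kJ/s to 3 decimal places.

Energy encountered per unit search time: 0.086×7.8 + 0.036×17 + 0.063×9.5 = 1.881 kJ/s.
Handling time per unit search time: 0.086×11 + 0.036×4.8 + 0.063×57 = 4.71.
Rate = 1.881/(1 + 4.71) = 0.3295 kJ/s.

0.329 kJ/s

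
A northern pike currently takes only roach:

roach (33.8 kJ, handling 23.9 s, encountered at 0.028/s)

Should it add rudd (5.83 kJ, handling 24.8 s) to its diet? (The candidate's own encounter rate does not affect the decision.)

No

On roach alone, R = ΣλE/(1+Σλh) = 0.9464/1.669 = 0.567 kJ/s.
rudd: E/h = 5.83/24.8 = 0.2351 kJ/s.
Since 0.2351 < R, time spent handling rudd is better spent searching.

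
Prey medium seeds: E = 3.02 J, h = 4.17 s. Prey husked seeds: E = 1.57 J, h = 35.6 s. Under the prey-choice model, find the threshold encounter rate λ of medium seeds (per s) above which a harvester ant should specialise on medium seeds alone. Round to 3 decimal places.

0.016 per s

At the threshold, the rate on medium seeds alone equals the profitability of husked seeds: λ·3.02/(1 + λ·4.17) = 1.57/35.6 = 0.0441.
Rearranging, λ(3.02 − 0.0441×4.17) = 0.0441, so λ = 0.0441/2.836 = 0.01555 per s.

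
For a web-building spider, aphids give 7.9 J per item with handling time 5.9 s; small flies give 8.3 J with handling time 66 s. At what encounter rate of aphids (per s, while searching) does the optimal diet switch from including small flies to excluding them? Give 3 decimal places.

Drop small flies once their profitability E₂/h₂ falls below the rate achievable on aphids alone: E₂/h₂ = λE₁/(1 + λh₁).
Solve for λ: λE₁h₂ = E₂(1 + λh₁) → λ(E₁h₂ − E₂h₁) = E₂ → λ = E₂/(E₁h₂ − E₂h₁).
λ = 8.3/(7.9×66 − 8.3×5.9) = 8.3/472.4 = 0.01757 per s.

0.018 per s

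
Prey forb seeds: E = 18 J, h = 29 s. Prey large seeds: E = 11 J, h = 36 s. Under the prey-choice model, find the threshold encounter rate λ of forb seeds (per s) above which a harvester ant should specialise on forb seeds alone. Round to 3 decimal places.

Drop large seeds once their profitability E₂/h₂ falls below the rate achievable on forb seeds alone: E₂/h₂ = λE₁/(1 + λh₁).
Solve for λ: λE₁h₂ = E₂(1 + λh₁) → λ(E₁h₂ − E₂h₁) = E₂ → λ = E₂/(E₁h₂ − E₂h₁).
λ = 11/(18×36 − 11×29) = 11/329 = 0.03343 per s.

0.033 per s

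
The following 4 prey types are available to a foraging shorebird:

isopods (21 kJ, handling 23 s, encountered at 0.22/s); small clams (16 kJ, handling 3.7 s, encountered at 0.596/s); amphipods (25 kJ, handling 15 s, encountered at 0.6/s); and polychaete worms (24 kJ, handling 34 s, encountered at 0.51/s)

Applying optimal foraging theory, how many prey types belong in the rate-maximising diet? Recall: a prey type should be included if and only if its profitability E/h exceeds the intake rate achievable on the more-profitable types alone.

Profitabilities (E/h, kJ/s): small clams 4.32, amphipods 1.67, isopods 0.913, polychaete worms 0.706. Add prey in this order while the next type's profitability exceeds the intake rate on those already taken.
Rate on top 1: 2.975. amphipods: 1.67 < 2.975 → exclude; stop.
Optimal diet: small clams — 1 of 4 types.

1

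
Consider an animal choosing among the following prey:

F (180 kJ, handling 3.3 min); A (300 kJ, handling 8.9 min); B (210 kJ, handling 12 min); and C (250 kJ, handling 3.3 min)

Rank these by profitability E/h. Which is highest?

C

In descending order of E/h:
C: 250/3.3 = 75.8 kJ/min
F: 180/3.3 = 54.5 kJ/min
A: 300/8.9 = 33.7 kJ/min
B: 210/12 = 17.5 kJ/min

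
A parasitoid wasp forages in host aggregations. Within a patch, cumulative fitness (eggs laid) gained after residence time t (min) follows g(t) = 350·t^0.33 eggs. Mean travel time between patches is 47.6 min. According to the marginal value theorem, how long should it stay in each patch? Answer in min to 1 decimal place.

23.4 min

Maximise g(t)/(T+t): set derivative to zero → g'(t)(T+t) = g(t).
g'(t) = 0.33·350·t^-0.67. Setting 0.33·350·t^-0.67 = 350·t^0.33/(47.6+t) gives 0.33(47.6+t) = t, so 0.67·t = 0.33×47.6.
t* = 0.33×47.6/0.67 = 23.44 min.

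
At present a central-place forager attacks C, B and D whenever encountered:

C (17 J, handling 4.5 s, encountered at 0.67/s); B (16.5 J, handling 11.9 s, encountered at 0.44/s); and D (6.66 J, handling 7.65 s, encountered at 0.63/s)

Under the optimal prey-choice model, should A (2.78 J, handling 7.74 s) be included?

No

Current rate: (0.67×17 + 0.44×16.5 + 0.63×6.66)/(1 + 0.67×4.5 + 0.44×11.9 + 0.63×7.65) = 1.624 J/s.
A: E/h = 2.78/7.74 = 0.3592 J/s.
0.3592 < 1.624, so adding A would lower the average — exclude it.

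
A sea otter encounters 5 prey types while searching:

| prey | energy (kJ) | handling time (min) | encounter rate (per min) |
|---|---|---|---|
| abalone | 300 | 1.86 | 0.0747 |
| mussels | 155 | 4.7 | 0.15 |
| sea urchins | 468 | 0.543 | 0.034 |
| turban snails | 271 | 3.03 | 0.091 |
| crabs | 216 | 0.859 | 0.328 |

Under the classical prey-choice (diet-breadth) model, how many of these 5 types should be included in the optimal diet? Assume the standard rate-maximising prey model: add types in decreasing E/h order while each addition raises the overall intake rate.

E/h in descending order: sea urchins 862, crabs 251, abalone 161, turban snails 89.4, mussels 33 kJ/min. The optimal diet is the largest prefix of this list for which every included type satisfies E_i/h_i > R on the types above it.
Rate on top 1: 15.62. crabs: 251 > 15.62 → include.
Rate on top 2: 66.73. abalone: 161 > 66.73 → include.
Rate on top 3: 75.86. turban snails: 89.4 > 75.86 → include.
Rate on top 4: 78.04. mussels: 33 < 78.04 → exclude; stop.
Optimal diet: sea urchins, crabs, abalone, turban snails — 4 of 5 types.

4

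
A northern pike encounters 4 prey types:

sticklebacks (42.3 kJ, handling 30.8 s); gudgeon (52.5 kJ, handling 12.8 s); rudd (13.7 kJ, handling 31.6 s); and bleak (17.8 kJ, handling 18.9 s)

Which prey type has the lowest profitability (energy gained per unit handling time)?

Profitability E/h (kJ/s): sticklebacks = 42.3/30.8 = 1.37, gudgeon = 52.5/12.8 = 4.1, rudd = 13.7/31.6 = 0.434, bleak = 17.8/18.9 = 0.942.
Ranked: gudgeon > sticklebacks > bleak > rudd.

rudd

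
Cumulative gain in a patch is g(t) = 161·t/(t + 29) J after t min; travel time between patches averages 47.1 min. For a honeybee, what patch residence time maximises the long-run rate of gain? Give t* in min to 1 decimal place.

37.0 min

Optimal t* satisfies g'(t*) = g(t*)/(T + t*).
g'(t) = 161·29/(t + 29)². Setting 161·29/(t+29)² = 161t/[(t+29)(47.1+t)] gives 29(47.1+t) = t(t+29), so t² = 29×47.1 = 1366.
t* = √1366 = 36.96 min.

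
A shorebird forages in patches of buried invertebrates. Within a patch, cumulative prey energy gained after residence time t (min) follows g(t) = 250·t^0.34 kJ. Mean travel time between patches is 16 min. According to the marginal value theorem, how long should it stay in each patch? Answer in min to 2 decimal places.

By the marginal value theorem, leave when the instantaneous gain rate g'(t) equals the habitat-wide average g(t)/(T + t).
g'(t) = 0.34·250·t^-0.66. Setting 0.34·250·t^-0.66 = 250·t^0.34/(16+t) gives 0.34(16+t) = t, so 0.66·t = 0.34×16.
t* = 0.34×16/0.66 = 8.242 min.

8.24 min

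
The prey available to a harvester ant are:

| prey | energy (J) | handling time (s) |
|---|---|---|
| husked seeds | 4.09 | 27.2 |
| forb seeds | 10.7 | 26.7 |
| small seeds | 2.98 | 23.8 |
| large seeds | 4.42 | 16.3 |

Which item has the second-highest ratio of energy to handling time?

Profitability E/h (J/s): husked seeds = 4.09/27.2 = 0.15, forb seeds = 10.7/26.7 = 0.401, small seeds = 2.98/23.8 = 0.125, large seeds = 4.42/16.3 = 0.271.
Ranked: forb seeds > large seeds > husked seeds > small seeds.

large seeds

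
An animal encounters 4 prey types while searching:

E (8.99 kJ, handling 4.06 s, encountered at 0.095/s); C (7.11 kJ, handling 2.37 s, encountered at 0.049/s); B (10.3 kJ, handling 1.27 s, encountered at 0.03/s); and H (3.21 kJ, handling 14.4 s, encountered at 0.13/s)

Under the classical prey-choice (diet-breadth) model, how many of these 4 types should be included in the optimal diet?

3

Profitabilities (E/h, kJ/s): B 8.11, C 3, E 2.21, H 0.223. Add prey in this order while the next type's profitability exceeds the intake rate on those already taken.
Rate on top 1: 0.2977. C: 3 > 0.2977 → include.
Rate on top 2: 0.5695. E: 2.21 > 0.5695 → include.
Rate on top 3: 0.9815. H: 0.223 < 0.9815 → exclude; stop.
Optimal diet: B, C, E — 3 of 4 types.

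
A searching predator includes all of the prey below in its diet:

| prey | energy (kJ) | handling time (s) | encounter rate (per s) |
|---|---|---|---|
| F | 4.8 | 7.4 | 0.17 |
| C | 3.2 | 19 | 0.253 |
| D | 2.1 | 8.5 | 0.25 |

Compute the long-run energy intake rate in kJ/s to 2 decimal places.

0.23 kJ/s

R = Σλ_iE_i / (1 + Σλ_ih_i)
Numerator: 0.17×4.8 + 0.253×3.2 + 0.25×2.1 = 2.151
Denominator: 1 + 0.17×7.4 + 0.253×19 + 0.25×8.5 = 9.19
R = 2.151/9.19 = 0.234 kJ/s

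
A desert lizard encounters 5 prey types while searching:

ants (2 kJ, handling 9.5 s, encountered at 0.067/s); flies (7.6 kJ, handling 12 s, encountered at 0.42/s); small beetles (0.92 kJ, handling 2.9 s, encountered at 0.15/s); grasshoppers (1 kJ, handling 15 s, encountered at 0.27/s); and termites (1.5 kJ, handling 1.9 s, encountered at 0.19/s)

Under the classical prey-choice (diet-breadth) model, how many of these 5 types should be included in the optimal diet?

Profitabilities (E/h, kJ/s): termites 0.789, flies 0.633, small beetles 0.317, ants 0.211, grasshoppers 0.0667. Add prey in this order while the next type's profitability exceeds the intake rate on those already taken.
Rate on top 1: 0.2094. flies: 0.633 > 0.2094 → include.
Rate on top 2: 0.5432. small beetles: 0.317 < 0.5432 → exclude; stop.
Optimal diet: termites, flies — 2 of 5 types.

2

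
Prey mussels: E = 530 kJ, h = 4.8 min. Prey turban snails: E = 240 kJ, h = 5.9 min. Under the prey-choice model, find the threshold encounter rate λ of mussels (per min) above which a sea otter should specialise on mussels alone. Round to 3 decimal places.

0.122 per min

Drop turban snails once their profitability E₂/h₂ falls below the rate achievable on mussels alone: E₂/h₂ = λE₁/(1 + λh₁).
Solve for λ: λE₁h₂ = E₂(1 + λh₁) → λ(E₁h₂ − E₂h₁) = E₂ → λ = E₂/(E₁h₂ − E₂h₁).
λ = 240/(530×5.9 − 240×4.8) = 240/1975 = 0.1215 per min.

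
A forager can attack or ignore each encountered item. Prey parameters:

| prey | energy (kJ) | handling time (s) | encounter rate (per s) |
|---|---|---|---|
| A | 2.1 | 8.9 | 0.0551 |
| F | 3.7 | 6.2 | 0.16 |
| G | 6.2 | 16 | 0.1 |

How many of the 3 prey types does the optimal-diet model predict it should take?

2

Rank by E/h (kJ/s): F 0.597, G 0.388, A 0.236. Include each in turn until the next type's E/h falls below the running intake rate.
Rate on top 1: 0.2972. G: 0.388 > 0.2972 → include.
Rate on top 2: 0.3374. A: 0.236 < 0.3374 → exclude; stop.
Optimal diet: F, G — 2 of 3 types.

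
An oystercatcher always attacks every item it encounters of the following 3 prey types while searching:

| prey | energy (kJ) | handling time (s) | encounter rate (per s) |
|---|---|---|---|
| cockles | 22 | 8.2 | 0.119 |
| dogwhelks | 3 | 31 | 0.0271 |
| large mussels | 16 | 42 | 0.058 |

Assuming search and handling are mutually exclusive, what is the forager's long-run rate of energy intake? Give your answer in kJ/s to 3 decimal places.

0.691 kJ/s

R = (0.119×22 + 0.0271×3 + 0.058×16) / (1 + 0.119×8.2 + 0.0271×31 + 0.058×42) = 3.627/5.252 = 0.6907 kJ/s.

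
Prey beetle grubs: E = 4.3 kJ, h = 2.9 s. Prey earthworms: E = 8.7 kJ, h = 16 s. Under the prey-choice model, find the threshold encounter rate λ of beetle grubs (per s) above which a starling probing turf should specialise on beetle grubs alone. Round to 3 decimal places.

0.200 per s

At the threshold, the rate on beetle grubs alone equals the profitability of earthworms: λ·4.3/(1 + λ·2.9) = 8.7/16 = 0.5437.
Rearranging, λ(4.3 − 0.5437×2.9) = 0.5437, so λ = 0.5437/2.723 = 0.1997 per s.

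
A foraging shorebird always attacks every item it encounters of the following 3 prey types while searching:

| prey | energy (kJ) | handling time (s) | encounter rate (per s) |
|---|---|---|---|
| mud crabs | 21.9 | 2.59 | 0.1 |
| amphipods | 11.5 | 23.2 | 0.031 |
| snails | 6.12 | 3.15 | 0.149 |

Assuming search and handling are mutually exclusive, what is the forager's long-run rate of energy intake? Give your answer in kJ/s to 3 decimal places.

Energy encountered per unit search time: 0.1×21.9 + 0.031×11.5 + 0.149×6.12 = 3.458 kJ/s.
Handling time per unit search time: 0.1×2.59 + 0.031×23.2 + 0.149×3.15 = 1.448.
Rate = 3.458/(1 + 1.448) = 1.413 kJ/s.

1.413 kJ/s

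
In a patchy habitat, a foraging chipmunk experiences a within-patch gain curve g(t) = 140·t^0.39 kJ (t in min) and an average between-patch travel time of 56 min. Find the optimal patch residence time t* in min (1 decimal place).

Optimal t* satisfies g'(t*) = g(t*)/(T + t*).
g'(t) = 0.39·140·t^-0.61. Setting 0.39·140·t^-0.61 = 140·t^0.39/(56+t) gives 0.39(56+t) = t, so 0.61·t = 0.39×56.
t* = 0.39×56/0.61 = 35.8 min.

35.8 min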